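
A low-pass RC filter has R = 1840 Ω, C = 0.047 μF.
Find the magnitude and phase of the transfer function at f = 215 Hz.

Step 1 — Angular frequency: ω = 2π·215 = 1351 rad/s.
Step 2 — Transfer function: H(jω) = 1/(1 + jωRC).
Step 3 — Denominator: 1 + jωRC = 1 + j·1351·1840·4.7e-08 = 1 + j0.1168.
Step 4 — H = 0.9865 - j0.1153.
Step 5 — Magnitude: |H| = 0.9932 (-0.1 dB); phase: φ = -6.7°.

|H| = 0.9932 (-0.1 dB), φ = -6.7°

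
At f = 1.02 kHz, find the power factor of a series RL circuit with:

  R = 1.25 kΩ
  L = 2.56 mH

Step 1 — Angular frequency: ω = 2π·f = 2π·1020 = 6409 rad/s.
Step 2 — Component impedances:
  R: Z = R = 1250 Ω
  L: Z = jωL = j·6409·0.00256 = 0 + j16.41 Ω
Step 3 — Series combination: Z_total = R + L = 1250 + j16.41 Ω = 1250∠0.8° Ω.
Step 4 — Power factor: PF = cos(φ) = Re(Z)/|Z| = 1250/1250.1 = 0.9999.
Step 5 — Type: Im(Z) = 16.41 ⇒ lagging (phase φ = 0.8°).

PF = 0.9999 (lagging, φ = 0.8°)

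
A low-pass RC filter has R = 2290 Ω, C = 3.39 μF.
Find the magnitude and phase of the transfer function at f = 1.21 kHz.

Step 1 — Angular frequency: ω = 2π·1210 = 7603 rad/s.
Step 2 — Transfer function: H(jω) = 1/(1 + jωRC).
Step 3 — Denominator: 1 + jωRC = 1 + j·7603·2290·3.39e-06 = 1 + j59.02.
Step 4 — H = 0.000287 - j0.01694.
Step 5 — Magnitude: |H| = 0.01694 (-35.4 dB); phase: φ = -89.0°.

|H| = 0.01694 (-35.4 dB), φ = -89.0°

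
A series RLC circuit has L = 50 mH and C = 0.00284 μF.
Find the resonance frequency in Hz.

Step 1 — Resonance condition Im(Z)=0 gives ω₀ = 1/√(LC).
Step 2 — ω₀ = 1/√(0.05·2.84e-09) = 8.392e+04 rad/s.
Step 3 — f₀ = ω₀/(2π) = 1.336e+04 Hz.

f₀ = 1.336e+04 Hz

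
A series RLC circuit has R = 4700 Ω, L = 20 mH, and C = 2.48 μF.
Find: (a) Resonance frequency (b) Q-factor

Step 1 — Resonance condition Im(Z)=0 gives ω₀ = 1/√(LC).
Step 2 — ω₀ = 1/√(0.02·2.48e-06) = 4490 rad/s.
Step 3 — f₀ = ω₀/(2π) = 714.6 Hz.
Step 4 — Series Q: Q = ω₀L/R = 4490·0.02/4700 = 0.01911.

(a) f₀ = 714.6 Hz  (b) Q = 0.01911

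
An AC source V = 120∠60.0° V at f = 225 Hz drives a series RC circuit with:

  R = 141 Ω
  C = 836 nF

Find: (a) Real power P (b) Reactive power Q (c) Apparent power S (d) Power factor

Step 1 — Angular frequency: ω = 2π·f = 2π·225 = 1414 rad/s.
Step 2 — Component impedances:
  R: Z = R = 141 Ω
  C: Z = 1/(jωC) = -j/(ω·C) = 0 - j846.1 Ω
Step 3 — Series combination: Z_total = R + C = 141 - j846.1 Ω = 857.8∠-80.5° Ω.
Step 4 — Source phasor: V = 120∠60.0° V = 60 + j103.9 V.
Step 5 — Current: I = V / Z = -0.108 + j0.08891 A = 0.1399∠140.5° A.
Step 6 — Complex power: S = V·I* = 2.759 - j16.56 VA.
Step 7 — Real power: P = Re(S) = 2.759 W.
Step 8 — Reactive power: Q = Im(S) = -16.56 VAR.
Step 9 — Apparent power: |S| = 16.79 VA.
Step 10 — Power factor: PF = P/|S| = 0.1644 (leading).

(a) P = 2.759 W  (b) Q = -16.56 VAR  (c) S = 16.79 VA  (d) PF = 0.1644 (leading)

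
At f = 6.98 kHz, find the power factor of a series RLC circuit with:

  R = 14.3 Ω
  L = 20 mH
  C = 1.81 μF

Step 1 — Angular frequency: ω = 2π·f = 2π·6980 = 4.386e+04 rad/s.
Step 2 — Component impedances:
  R: Z = R = 14.3 Ω
  L: Z = jωL = j·4.386e+04·0.02 = 0 + j877.1 Ω
  C: Z = 1/(jωC) = -j/(ω·C) = 0 - j12.6 Ω
Step 3 — Series combination: Z_total = R + L + C = 14.3 + j864.5 Ω = 864.7∠89.1° Ω.
Step 4 — Power factor: PF = cos(φ) = Re(Z)/|Z| = 14.3/864.7 = 0.01654.
Step 5 — Type: Im(Z) = 864.5 ⇒ lagging (phase φ = 89.1°).

PF = 0.01654 (lagging, φ = 89.1°)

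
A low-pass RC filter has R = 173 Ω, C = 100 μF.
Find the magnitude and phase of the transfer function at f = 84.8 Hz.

Step 1 — Angular frequency: ω = 2π·84.8 = 532.8 rad/s.
Step 2 — Transfer function: H(jω) = 1/(1 + jωRC).
Step 3 — Denominator: 1 + jωRC = 1 + j·532.8·173·0.0001 = 1 + j9.218.
Step 4 — H = 0.01163 - j0.1072.
Step 5 — Magnitude: |H| = 0.1079 (-19.3 dB); phase: φ = -83.8°.

|H| = 0.1079 (-19.3 dB), φ = -83.8°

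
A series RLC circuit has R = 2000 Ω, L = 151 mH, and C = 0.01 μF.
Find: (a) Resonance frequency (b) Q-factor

Step 1 — Resonance condition Im(Z)=0 gives ω₀ = 1/√(LC).
Step 2 — ω₀ = 1/√(0.151·1e-08) = 2.573e+04 rad/s.
Step 3 — f₀ = ω₀/(2π) = 4096 Hz.
Step 4 — Series Q: Q = ω₀L/R = 2.573e+04·0.151/2000 = 1.943.

(a) f₀ = 4096 Hz  (b) Q = 1.943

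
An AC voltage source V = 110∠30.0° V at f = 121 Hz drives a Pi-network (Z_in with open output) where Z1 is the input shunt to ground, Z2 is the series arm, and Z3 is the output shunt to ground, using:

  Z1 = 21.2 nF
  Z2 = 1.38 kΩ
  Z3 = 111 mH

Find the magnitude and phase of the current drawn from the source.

Step 1 — Angular frequency: ω = 2π·f = 2π·121 = 760.3 rad/s.
Step 2 — Component impedances:
  Z1: Z = 1/(jωC) = -j/(ω·C) = 0 - j6.204e+04 Ω
  Z2: Z = R = 1380 Ω
  Z3: Z = jωL = j·760.3·0.111 = 0 + j84.39 Ω
Step 3 — With open output, the series arm Z2 and the output shunt Z3 appear in series to ground: Z2 + Z3 = 1380 + j84.39 Ω.
Step 4 — Parallel with input shunt Z1: Z_in = Z1 || (Z2 + Z3) = 1383 + j53.7 Ω = 1384∠2.2° Ω.
Step 5 — Source phasor: V = 110∠30.0° V = 95.26 + j55 V.
Step 6 — Ohm's law: I = V / Z_total = (95.26 + j55) / (1383 + j53.7) = 0.07032 + j0.03704 A.
Step 7 — Convert to polar: |I| = 0.07947 A, ∠I = 27.8°.

I = 0.07947∠27.8° A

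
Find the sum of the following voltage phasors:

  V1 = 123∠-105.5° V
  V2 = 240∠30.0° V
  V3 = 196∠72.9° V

Step 1 — Convert each phasor to rectangular form:
  V1 = 123·(cos(-105.5°) + j·sin(-105.5°)) = -32.87 - j118.5 V
  V2 = 240·(cos(30.0°) + j·sin(30.0°)) = 207.8 + j120 V
  V3 = 196·(cos(72.9°) + j·sin(72.9°)) = 57.63 + j187.3 V
Step 2 — Sum components: V_total = 232.6 + j188.8 V.
Step 3 — Convert to polar: |V_total| = 299.6 V, ∠V_total = 39.1°.

V_total = 299.6∠39.1° V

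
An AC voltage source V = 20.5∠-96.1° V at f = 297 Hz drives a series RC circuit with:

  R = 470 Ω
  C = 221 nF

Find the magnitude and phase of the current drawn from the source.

Step 1 — Angular frequency: ω = 2π·f = 2π·297 = 1866 rad/s.
Step 2 — Component impedances:
  R: Z = R = 470 Ω
  C: Z = 1/(jωC) = -j/(ω·C) = 0 - j2425 Ω
Step 3 — Series combination: Z_total = R + C = 470 - j2425 Ω = 2470∠-79.0° Ω.
Step 4 — Source phasor: V = 20.5∠-96.1° V = -2.178 - j20.38 V.
Step 5 — Ohm's law: I = V / Z_total = (-2.178 - j20.38) / (470 - j2425) = 0.007934 - j0.002436 A.
Step 6 — Convert to polar: |I| = 0.0083 A, ∠I = -17.1°.

I = 0.0083∠-17.1° A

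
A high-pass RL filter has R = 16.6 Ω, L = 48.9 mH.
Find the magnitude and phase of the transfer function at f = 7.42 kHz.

Step 1 — Angular frequency: ω = 2π·7420 = 4.662e+04 rad/s.
Step 2 — Transfer function: H(jω) = jωL/(R + jωL).
Step 3 — Numerator jωL = j·2280; denominator R + jωL = 16.6 + j2280.
Step 4 — H = 0.9999 + j0.007281.
Step 5 — Magnitude: |H| = 1 (-0.0 dB); phase: φ = 0.4°.

|H| = 1 (-0.0 dB), φ = 0.4°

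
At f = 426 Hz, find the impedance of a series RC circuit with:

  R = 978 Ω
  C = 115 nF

Step 1 — Angular frequency: ω = 2π·f = 2π·426 = 2677 rad/s.
Step 2 — Component impedances:
  R: Z = R = 978 Ω
  C: Z = 1/(jωC) = -j/(ω·C) = 0 - j3249 Ω
Step 3 — Series combination: Z_total = R + C = 978 - j3249 Ω = 3393∠-73.2° Ω.

Z = 978 - j3249 Ω = 3393∠-73.2° Ω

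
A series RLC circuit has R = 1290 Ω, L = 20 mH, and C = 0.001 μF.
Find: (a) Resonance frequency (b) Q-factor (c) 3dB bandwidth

Step 1 — Resonance: ω₀ = 1/√(LC) = 1/√(0.02·1e-09) = 2.236e+05 rad/s.
Step 2 — f₀ = ω₀/(2π) = 3.559e+04 Hz.
Step 3 — Series Q: Q = ω₀L/R = 2.236e+05·0.02/1290 = 3.467.
Step 4 — Bandwidth: Δω = ω₀/Q = 6.45e+04 rad/s; BW = Δω/(2π) = 1.027e+04 Hz.

(a) f₀ = 3.559e+04 Hz  (b) Q = 3.467  (c) BW = 1.027e+04 Hz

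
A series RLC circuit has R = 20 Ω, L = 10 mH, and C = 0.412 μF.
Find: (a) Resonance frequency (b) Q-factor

Step 1 — Resonance condition Im(Z)=0 gives ω₀ = 1/√(LC).
Step 2 — ω₀ = 1/√(0.01·4.12e-07) = 1.558e+04 rad/s.
Step 3 — f₀ = ω₀/(2π) = 2480 Hz.
Step 4 — Series Q: Q = ω₀L/R = 1.558e+04·0.01/20 = 7.79.

(a) f₀ = 2480 Hz  (b) Q = 7.79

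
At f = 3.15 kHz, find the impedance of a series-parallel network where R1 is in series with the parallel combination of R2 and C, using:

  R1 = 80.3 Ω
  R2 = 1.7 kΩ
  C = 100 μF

Step 1 — Angular frequency: ω = 2π·f = 2π·3150 = 1.979e+04 rad/s.
Step 2 — Component impedances:
  R1: Z = R = 80.3 Ω
  R2: Z = R = 1700 Ω
  C: Z = 1/(jωC) = -j/(ω·C) = 0 - j0.5053 Ω
Step 3 — Parallel branch: R2 || C = 1/(1/R2 + 1/C) = 0.0001502 - j0.5053 Ω.
Step 4 — Series with R1: Z_total = R1 + (R2 || C) = 80.3 - j0.5053 Ω = 80.3∠-0.4° Ω.

Z = 80.3 - j0.5053 Ω = 80.3∠-0.4° Ω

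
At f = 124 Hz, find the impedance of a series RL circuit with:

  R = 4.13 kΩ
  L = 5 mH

Step 1 — Angular frequency: ω = 2π·f = 2π·124 = 779.1 rad/s.
Step 2 — Component impedances:
  R: Z = R = 4130 Ω
  L: Z = jωL = j·779.1·0.005 = 0 + j3.896 Ω
Step 3 — Series combination: Z_total = R + L = 4130 + j3.896 Ω = 4130∠0.1° Ω.

Z = 4130 + j3.896 Ω = 4130∠0.1° Ω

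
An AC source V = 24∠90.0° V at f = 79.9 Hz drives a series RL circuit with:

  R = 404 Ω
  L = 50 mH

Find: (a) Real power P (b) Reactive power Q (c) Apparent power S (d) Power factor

Step 1 — Angular frequency: ω = 2π·f = 2π·79.9 = 502 rad/s.
Step 2 — Component impedances:
  R: Z = R = 404 Ω
  L: Z = jωL = j·502·0.05 = 0 + j25.1 Ω
Step 3 — Series combination: Z_total = R + L = 404 + j25.1 Ω = 404.8∠3.6° Ω.
Step 4 — Source phasor: V = 24∠90.0° V = 0 + j24 V.
Step 5 — Current: I = V / Z = 0.003677 + j0.05918 A = 0.05929∠86.4° A.
Step 6 — Complex power: S = V·I* = 1.42 + j0.08824 VA.
Step 7 — Real power: P = Re(S) = 1.42 W.
Step 8 — Reactive power: Q = Im(S) = 0.08824 VAR.
Step 9 — Apparent power: |S| = 1.423 VA.
Step 10 — Power factor: PF = P/|S| = 0.9981 (lagging).

(a) P = 1.42 W  (b) Q = 0.08824 VAR  (c) S = 1.423 VA  (d) PF = 0.9981 (lagging)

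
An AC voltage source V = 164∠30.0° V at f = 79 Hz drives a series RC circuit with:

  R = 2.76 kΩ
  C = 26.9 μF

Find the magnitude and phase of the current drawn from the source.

Step 1 — Angular frequency: ω = 2π·f = 2π·79 = 496.4 rad/s.
Step 2 — Component impedances:
  R: Z = R = 2760 Ω
  C: Z = 1/(jωC) = -j/(ω·C) = 0 - j74.89 Ω
Step 3 — Series combination: Z_total = R + C = 2760 - j74.89 Ω = 2761∠-1.6° Ω.
Step 4 — Source phasor: V = 164∠30.0° V = 142 + j82 V.
Step 5 — Ohm's law: I = V / Z_total = (142 + j82) / (2760 - j74.89) = 0.05062 + j0.03108 A.
Step 6 — Convert to polar: |I| = 0.0594 A, ∠I = 31.6°.

I = 0.0594∠31.6° A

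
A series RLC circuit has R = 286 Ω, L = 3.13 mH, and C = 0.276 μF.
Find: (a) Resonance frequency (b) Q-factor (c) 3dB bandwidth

Step 1 — Resonance: ω₀ = 1/√(LC) = 1/√(0.00313·2.76e-07) = 3.402e+04 rad/s.
Step 2 — f₀ = ω₀/(2π) = 5415 Hz.
Step 3 — Series Q: Q = ω₀L/R = 3.402e+04·0.00313/286 = 0.3724.
Step 4 — Bandwidth: Δω = ω₀/Q = 9.137e+04 rad/s; BW = Δω/(2π) = 1.454e+04 Hz.

(a) f₀ = 5415 Hz  (b) Q = 0.3724  (c) BW = 1.454e+04 Hz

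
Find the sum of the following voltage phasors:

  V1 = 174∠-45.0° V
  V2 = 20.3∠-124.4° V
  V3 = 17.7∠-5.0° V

Step 1 — Convert each phasor to rectangular form:
  V1 = 174·(cos(-45.0°) + j·sin(-45.0°)) = 123 - j123 V
  V2 = 20.3·(cos(-124.4°) + j·sin(-124.4°)) = -11.47 - j16.75 V
  V3 = 17.7·(cos(-5.0°) + j·sin(-5.0°)) = 17.63 - j1.543 V
Step 2 — Sum components: V_total = 129.2 - j141.3 V.
Step 3 — Convert to polar: |V_total| = 191.5 V, ∠V_total = -47.6°.

V_total = 191.5∠-47.6° V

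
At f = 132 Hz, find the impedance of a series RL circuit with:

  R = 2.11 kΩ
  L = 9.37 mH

Step 1 — Angular frequency: ω = 2π·f = 2π·132 = 829.4 rad/s.
Step 2 — Component impedances:
  R: Z = R = 2110 Ω
  L: Z = jωL = j·829.4·0.00937 = 0 + j7.771 Ω
Step 3 — Series combination: Z_total = R + L = 2110 + j7.771 Ω = 2110∠0.2° Ω.

Z = 2110 + j7.771 Ω = 2110∠0.2° Ω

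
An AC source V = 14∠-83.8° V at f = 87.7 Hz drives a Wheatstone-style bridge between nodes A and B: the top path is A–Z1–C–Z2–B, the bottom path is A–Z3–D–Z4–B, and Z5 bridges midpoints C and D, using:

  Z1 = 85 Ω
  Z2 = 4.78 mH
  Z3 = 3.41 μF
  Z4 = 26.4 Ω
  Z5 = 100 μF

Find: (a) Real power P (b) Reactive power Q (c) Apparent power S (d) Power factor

Step 1 — Angular frequency: ω = 2π·f = 2π·87.7 = 551 rad/s.
Step 2 — Component impedances:
  Z1: Z = R = 85 Ω
  Z2: Z = jωL = j·551·0.00478 = 0 + j2.634 Ω
  Z3: Z = 1/(jωC) = -j/(ω·C) = 0 - j532.2 Ω
  Z4: Z = R = 26.4 Ω
  Z5: Z = 1/(jωC) = -j/(ω·C) = 0 - j18.15 Ω
Step 3 — Bridge requires nodal analysis (the Z5 bridge couples midpoints C and D, so the two paths cannot be reduced to a simple series/parallel combination). Setting node B to ground and injecting 1 A at node A, the 3-node admittance system at A, C, D solves to V_A = Z_AB = 83.14 - j10.58 Ω = 83.81∠-7.3° Ω.
Step 4 — Source phasor: V = 14∠-83.8° V = 1.512 - j13.92 V.
Step 5 — Current: I = V / Z = 0.03885 - j0.1625 A = 0.167∠-76.5° A.
Step 6 — Complex power: S = V·I* = 2.32 - j0.2951 VA.
Step 7 — Real power: P = Re(S) = 2.32 W.
Step 8 — Reactive power: Q = Im(S) = -0.2951 VAR.
Step 9 — Apparent power: |S| = 2.339 VA.
Step 10 — Power factor: PF = P/|S| = 0.992 (leading).

(a) P = 2.32 W  (b) Q = -0.2951 VAR  (c) S = 2.339 VA  (d) PF = 0.992 (leading)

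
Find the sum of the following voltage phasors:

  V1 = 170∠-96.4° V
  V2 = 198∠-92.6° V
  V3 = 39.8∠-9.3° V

Step 1 — Convert each phasor to rectangular form:
  V1 = 170·(cos(-96.4°) + j·sin(-96.4°)) = -18.95 - j168.9 V
  V2 = 198·(cos(-92.6°) + j·sin(-92.6°)) = -8.982 - j197.8 V
  V3 = 39.8·(cos(-9.3°) + j·sin(-9.3°)) = 39.28 - j6.432 V
Step 2 — Sum components: V_total = 11.35 - j373.2 V.
Step 3 — Convert to polar: |V_total| = 373.3 V, ∠V_total = -88.3°.

V_total = 373.3∠-88.3° V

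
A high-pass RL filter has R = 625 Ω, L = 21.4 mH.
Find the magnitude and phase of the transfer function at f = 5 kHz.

Step 1 — Angular frequency: ω = 2π·5000 = 3.142e+04 rad/s.
Step 2 — Transfer function: H(jω) = jωL/(R + jωL).
Step 3 — Numerator jωL = j·672.3; denominator R + jωL = 625 + j672.3.
Step 4 — H = 0.5364 + j0.4987.
Step 5 — Magnitude: |H| = 0.7324 (-2.7 dB); phase: φ = 42.9°.

|H| = 0.7324 (-2.7 dB), φ = 42.9°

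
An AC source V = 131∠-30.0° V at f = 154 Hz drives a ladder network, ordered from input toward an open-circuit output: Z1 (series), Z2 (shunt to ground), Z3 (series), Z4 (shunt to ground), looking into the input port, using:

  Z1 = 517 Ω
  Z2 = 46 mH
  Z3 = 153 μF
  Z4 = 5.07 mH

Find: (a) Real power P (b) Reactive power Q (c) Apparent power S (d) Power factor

Step 1 — Angular frequency: ω = 2π·f = 2π·154 = 967.6 rad/s.
Step 2 — Component impedances:
  Z1: Z = R = 517 Ω
  Z2: Z = jωL = j·967.6·0.046 = 0 + j44.51 Ω
  Z3: Z = 1/(jωC) = -j/(ω·C) = 0 - j6.755 Ω
  Z4: Z = jωL = j·967.6·0.00507 = 0 + j4.906 Ω
Step 3 — Ladder network (open output): work backward from the far end, alternating series and parallel combinations. Z_in = 517 - j1.929 Ω = 517∠-0.2° Ω.
Step 4 — Source phasor: V = 131∠-30.0° V = 113.4 - j65.5 V.
Step 5 — Current: I = V / Z = 0.2199 - j0.1259 A = 0.2534∠-29.8° A.
Step 6 — Complex power: S = V·I* = 33.19 - j0.1239 VA.
Step 7 — Real power: P = Re(S) = 33.19 W.
Step 8 — Reactive power: Q = Im(S) = -0.1239 VAR.
Step 9 — Apparent power: |S| = 33.19 VA.
Step 10 — Power factor: PF = P/|S| = 1 (leading).

(a) P = 33.19 W  (b) Q = -0.1239 VAR  (c) S = 33.19 VA  (d) PF = 1 (leading)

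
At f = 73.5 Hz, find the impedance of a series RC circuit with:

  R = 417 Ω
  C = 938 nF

Step 1 — Angular frequency: ω = 2π·f = 2π·73.5 = 461.8 rad/s.
Step 2 — Component impedances:
  R: Z = R = 417 Ω
  C: Z = 1/(jωC) = -j/(ω·C) = 0 - j2309 Ω
Step 3 — Series combination: Z_total = R + C = 417 - j2309 Ω = 2346∠-79.8° Ω.

Z = 417 - j2309 Ω = 2346∠-79.8° Ω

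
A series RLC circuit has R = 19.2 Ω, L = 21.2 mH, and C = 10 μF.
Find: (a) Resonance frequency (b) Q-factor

Step 1 — Resonance condition Im(Z)=0 gives ω₀ = 1/√(LC).
Step 2 — ω₀ = 1/√(0.0212·1e-05) = 2172 rad/s.
Step 3 — f₀ = ω₀/(2π) = 345.7 Hz.
Step 4 — Series Q: Q = ω₀L/R = 2172·0.0212/19.2 = 2.398.

(a) f₀ = 345.7 Hz  (b) Q = 2.398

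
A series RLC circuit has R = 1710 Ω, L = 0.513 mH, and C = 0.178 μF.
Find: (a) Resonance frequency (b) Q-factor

Step 1 — Resonance condition Im(Z)=0 gives ω₀ = 1/√(LC).
Step 2 — ω₀ = 1/√(0.000513·1.78e-07) = 1.046e+05 rad/s.
Step 3 — f₀ = ω₀/(2π) = 1.666e+04 Hz.
Step 4 — Series Q: Q = ω₀L/R = 1.046e+05·0.000513/1710 = 0.03139.

(a) f₀ = 1.666e+04 Hz  (b) Q = 0.03139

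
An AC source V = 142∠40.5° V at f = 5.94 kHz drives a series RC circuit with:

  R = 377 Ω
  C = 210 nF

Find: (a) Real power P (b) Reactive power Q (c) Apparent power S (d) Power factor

Step 1 — Angular frequency: ω = 2π·f = 2π·5940 = 3.732e+04 rad/s.
Step 2 — Component impedances:
  R: Z = R = 377 Ω
  C: Z = 1/(jωC) = -j/(ω·C) = 0 - j127.6 Ω
Step 3 — Series combination: Z_total = R + C = 377 - j127.6 Ω = 398∠-18.7° Ω.
Step 4 — Source phasor: V = 142∠40.5° V = 108 + j92.22 V.
Step 5 — Current: I = V / Z = 0.1827 + j0.3065 A = 0.3568∠59.2° A.
Step 6 — Complex power: S = V·I* = 47.99 - j16.24 VA.
Step 7 — Real power: P = Re(S) = 47.99 W.
Step 8 — Reactive power: Q = Im(S) = -16.24 VAR.
Step 9 — Apparent power: |S| = 50.66 VA.
Step 10 — Power factor: PF = P/|S| = 0.9472 (leading).

(a) P = 47.99 W  (b) Q = -16.24 VAR  (c) S = 50.66 VA  (d) PF = 0.9472 (leading)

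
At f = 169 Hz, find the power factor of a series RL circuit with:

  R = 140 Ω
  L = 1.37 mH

Step 1 — Angular frequency: ω = 2π·f = 2π·169 = 1062 rad/s.
Step 2 — Component impedances:
  R: Z = R = 140 Ω
  L: Z = jωL = j·1062·0.00137 = 0 + j1.455 Ω
Step 3 — Series combination: Z_total = R + L = 140 + j1.455 Ω = 140∠0.6° Ω.
Step 4 — Power factor: PF = cos(φ) = Re(Z)/|Z| = 140/140.01 = 0.9999.
Step 5 — Type: Im(Z) = 1.455 ⇒ lagging (phase φ = 0.6°).

PF = 0.9999 (lagging, φ = 0.6°)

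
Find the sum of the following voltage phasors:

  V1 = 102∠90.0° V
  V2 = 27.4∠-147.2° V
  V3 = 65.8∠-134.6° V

Step 1 — Convert each phasor to rectangular form:
  V1 = 102·(cos(90.0°) + j·sin(90.0°)) = 0 + j102 V
  V2 = 27.4·(cos(-147.2°) + j·sin(-147.2°)) = -23.03 - j14.84 V
  V3 = 65.8·(cos(-134.6°) + j·sin(-134.6°)) = -46.2 - j46.85 V
Step 2 — Sum components: V_total = -69.23 + j40.31 V.
Step 3 — Convert to polar: |V_total| = 80.11 V, ∠V_total = 149.8°.

V_total = 80.11∠149.8° V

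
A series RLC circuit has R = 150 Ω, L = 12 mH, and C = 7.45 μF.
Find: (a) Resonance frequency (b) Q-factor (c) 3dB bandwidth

Step 1 — Resonance: ω₀ = 1/√(LC) = 1/√(0.012·7.45e-06) = 3345 rad/s.
Step 2 — f₀ = ω₀/(2π) = 532.3 Hz.
Step 3 — Series Q: Q = ω₀L/R = 3345·0.012/150 = 0.2676.
Step 4 — Bandwidth: Δω = ω₀/Q = 1.25e+04 rad/s; BW = Δω/(2π) = 1989 Hz.

(a) f₀ = 532.3 Hz  (b) Q = 0.2676  (c) BW = 1989 Hz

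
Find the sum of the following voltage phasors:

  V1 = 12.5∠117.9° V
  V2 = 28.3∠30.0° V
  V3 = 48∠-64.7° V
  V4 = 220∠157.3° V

Step 1 — Convert each phasor to rectangular form:
  V1 = 12.5·(cos(117.9°) + j·sin(117.9°)) = -5.849 + j11.05 V
  V2 = 28.3·(cos(30.0°) + j·sin(30.0°)) = 24.51 + j14.15 V
  V3 = 48·(cos(-64.7°) + j·sin(-64.7°)) = 20.51 - j43.4 V
  V4 = 220·(cos(157.3°) + j·sin(157.3°)) = -203 + j84.9 V
Step 2 — Sum components: V_total = -163.8 + j66.7 V.
Step 3 — Convert to polar: |V_total| = 176.8 V, ∠V_total = 157.8°.

V_total = 176.8∠157.8° V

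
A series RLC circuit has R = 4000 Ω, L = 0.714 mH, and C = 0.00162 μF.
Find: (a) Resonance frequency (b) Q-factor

Step 1 — Resonance condition Im(Z)=0 gives ω₀ = 1/√(LC).
Step 2 — ω₀ = 1/√(0.000714·1.62e-09) = 9.298e+05 rad/s.
Step 3 — f₀ = ω₀/(2π) = 1.48e+05 Hz.
Step 4 — Series Q: Q = ω₀L/R = 9.298e+05·0.000714/4000 = 0.166.

(a) f₀ = 1.48e+05 Hz  (b) Q = 0.166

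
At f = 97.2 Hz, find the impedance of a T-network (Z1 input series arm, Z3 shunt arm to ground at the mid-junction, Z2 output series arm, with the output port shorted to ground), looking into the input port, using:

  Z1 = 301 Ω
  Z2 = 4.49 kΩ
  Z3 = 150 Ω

Step 1 — Angular frequency: ω = 2π·f = 2π·97.2 = 610.7 rad/s.
Step 2 — Component impedances:
  Z1: Z = R = 301 Ω
  Z2: Z = R = 4490 Ω
  Z3: Z = R = 150 Ω
Step 3 — With the output port shorted to ground, the output series arm Z2 runs from the junction to ground; the shunt arm Z3 also runs from the junction to ground. They appear in parallel: Z3 || Z2 = 145.2 Ω.
Step 4 — Series with input arm Z1: Z_in = Z1 + (Z3 || Z2) = 446.2 Ω = 446.2∠0.0° Ω.

Z = 446.2 Ω = 446.2∠0.0° Ω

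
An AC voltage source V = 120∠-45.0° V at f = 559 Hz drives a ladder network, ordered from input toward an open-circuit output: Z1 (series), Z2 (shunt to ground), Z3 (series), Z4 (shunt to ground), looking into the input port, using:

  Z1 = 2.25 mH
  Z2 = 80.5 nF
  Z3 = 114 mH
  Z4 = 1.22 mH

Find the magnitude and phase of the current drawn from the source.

Step 1 — Angular frequency: ω = 2π·f = 2π·559 = 3512 rad/s.
Step 2 — Component impedances:
  Z1: Z = jωL = j·3512·0.00225 = 0 + j7.903 Ω
  Z2: Z = 1/(jωC) = -j/(ω·C) = 0 - j3537 Ω
  Z3: Z = jωL = j·3512·0.114 = 0 + j400.4 Ω
  Z4: Z = jωL = j·3512·0.00122 = 0 + j4.285 Ω
Step 3 — Ladder network (open output): work backward from the far end, alternating series and parallel combinations. Z_in = 0 + j464.9 Ω = 464.9∠90.0° Ω.
Step 4 — Source phasor: V = 120∠-45.0° V = 84.85 - j84.85 V.
Step 5 — Ohm's law: I = V / Z_total = (84.85 - j84.85) / (0 + j464.9) = -0.1825 - j0.1825 A.
Step 6 — Convert to polar: |I| = 0.2581 A, ∠I = -135.0°.

I = 0.2581∠-135.0° A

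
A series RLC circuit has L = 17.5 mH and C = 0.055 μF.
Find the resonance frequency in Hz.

Step 1 — Resonance condition Im(Z)=0 gives ω₀ = 1/√(LC).
Step 2 — ω₀ = 1/√(0.0175·5.5e-08) = 3.223e+04 rad/s.
Step 3 — f₀ = ω₀/(2π) = 5130 Hz.

f₀ = 5130 Hz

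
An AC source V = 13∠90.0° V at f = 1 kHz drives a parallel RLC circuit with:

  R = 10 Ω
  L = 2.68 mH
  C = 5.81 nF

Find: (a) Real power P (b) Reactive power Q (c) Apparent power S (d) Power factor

Step 1 — Angular frequency: ω = 2π·f = 2π·1000 = 6283 rad/s.
Step 2 — Component impedances:
  R: Z = R = 10 Ω
  L: Z = jωL = j·6283·0.00268 = 0 + j16.84 Ω
  C: Z = 1/(jωC) = -j/(ω·C) = 0 - j2.739e+04 Ω
Step 3 — Parallel combination: 1/Z_total = 1/R + 1/L + 1/C; Z_total = 7.395 + j4.389 Ω = 8.6∠30.7° Ω.
Step 4 — Source phasor: V = 13∠90.0° V = 0 + j13 V.
Step 5 — Current: I = V / Z = 0.7715 + j1.3 A = 1.512∠59.3° A.
Step 6 — Complex power: S = V·I* = 16.9 + j10.03 VA.
Step 7 — Real power: P = Re(S) = 16.9 W.
Step 8 — Reactive power: Q = Im(S) = 10.03 VAR.
Step 9 — Apparent power: |S| = 19.65 VA.
Step 10 — Power factor: PF = P/|S| = 0.86 (lagging).

(a) P = 16.9 W  (b) Q = 10.03 VAR  (c) S = 19.65 VA  (d) PF = 0.86 (lagging)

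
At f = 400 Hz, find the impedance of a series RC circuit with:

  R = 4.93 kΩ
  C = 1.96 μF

Step 1 — Angular frequency: ω = 2π·f = 2π·400 = 2513 rad/s.
Step 2 — Component impedances:
  R: Z = R = 4930 Ω
  C: Z = 1/(jωC) = -j/(ω·C) = 0 - j203 Ω
Step 3 — Series combination: Z_total = R + C = 4930 - j203 Ω = 4934∠-2.4° Ω.

Z = 4930 - j203 Ω = 4934∠-2.4° Ω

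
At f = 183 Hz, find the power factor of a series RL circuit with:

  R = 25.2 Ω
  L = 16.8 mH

Step 1 — Angular frequency: ω = 2π·f = 2π·183 = 1150 rad/s.
Step 2 — Component impedances:
  R: Z = R = 25.2 Ω
  L: Z = jωL = j·1150·0.0168 = 0 + j19.32 Ω
Step 3 — Series combination: Z_total = R + L = 25.2 + j19.32 Ω = 31.75∠37.5° Ω.
Step 4 — Power factor: PF = cos(φ) = Re(Z)/|Z| = 25.2/31.75 = 0.7937.
Step 5 — Type: Im(Z) = 19.32 ⇒ lagging (phase φ = 37.5°).

PF = 0.7937 (lagging, φ = 37.5°)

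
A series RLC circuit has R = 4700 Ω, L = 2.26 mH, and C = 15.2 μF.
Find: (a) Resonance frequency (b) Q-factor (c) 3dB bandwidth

Step 1 — Resonance condition Im(Z)=0 gives ω₀ = 1/√(LC).
Step 2 — ω₀ = 1/√(0.00226·1.52e-05) = 5395 rad/s.
Step 3 — f₀ = ω₀/(2π) = 858.7 Hz.
Step 4 — Series Q: Q = ω₀L/R = 5395·0.00226/4700 = 0.002594.
Step 5 — 3dB bandwidth: Δω = ω₀/Q = 2.08e+06 rad/s; BW = Δω/(2π) = 3.31e+05 Hz.

(a) f₀ = 858.7 Hz  (b) Q = 0.002594  (c) BW = 3.31e+05 Hz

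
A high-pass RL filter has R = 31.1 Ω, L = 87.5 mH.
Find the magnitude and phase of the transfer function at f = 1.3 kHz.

Step 1 — Angular frequency: ω = 2π·1300 = 8168 rad/s.
Step 2 — Transfer function: H(jω) = jωL/(R + jωL).
Step 3 — Numerator jωL = j·714.7; denominator R + jωL = 31.1 + j714.7.
Step 4 — H = 0.9981 + j0.04343.
Step 5 — Magnitude: |H| = 0.9991 (-0.0 dB); phase: φ = 2.5°.

|H| = 0.9991 (-0.0 dB), φ = 2.5°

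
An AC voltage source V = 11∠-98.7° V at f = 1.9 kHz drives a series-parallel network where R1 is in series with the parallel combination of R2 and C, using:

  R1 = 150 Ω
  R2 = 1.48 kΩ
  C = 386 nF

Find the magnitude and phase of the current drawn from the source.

Step 1 — Angular frequency: ω = 2π·f = 2π·1900 = 1.194e+04 rad/s.
Step 2 — Component impedances:
  R1: Z = R = 150 Ω
  R2: Z = R = 1480 Ω
  C: Z = 1/(jωC) = -j/(ω·C) = 0 - j217 Ω
Step 3 — Parallel branch: R2 || C = 1/(1/R2 + 1/C) = 31.15 - j212.4 Ω.
Step 4 — Series with R1: Z_total = R1 + (R2 || C) = 181.2 - j212.4 Ω = 279.2∠-49.5° Ω.
Step 5 — Source phasor: V = 11∠-98.7° V = -1.664 - j10.87 V.
Step 6 — Ohm's law: I = V / Z_total = (-1.664 - j10.87) / (181.2 - j212.4) = 0.02577 - j0.0298 A.
Step 7 — Convert to polar: |I| = 0.0394 A, ∠I = -49.2°.

I = 0.0394∠-49.2° A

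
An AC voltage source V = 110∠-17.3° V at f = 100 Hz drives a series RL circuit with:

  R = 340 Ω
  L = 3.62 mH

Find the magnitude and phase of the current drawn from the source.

Step 1 — Angular frequency: ω = 2π·f = 2π·100 = 628.3 rad/s.
Step 2 — Component impedances:
  R: Z = R = 340 Ω
  L: Z = jωL = j·628.3·0.00362 = 0 + j2.275 Ω
Step 3 — Series combination: Z_total = R + L = 340 + j2.275 Ω = 340∠0.4° Ω.
Step 4 — Source phasor: V = 110∠-17.3° V = 105 - j32.71 V.
Step 5 — Ohm's law: I = V / Z_total = (105 - j32.71) / (340 + j2.275) = 0.3082 - j0.09827 A.
Step 6 — Convert to polar: |I| = 0.3235 A, ∠I = -17.7°.

I = 0.3235∠-17.7° A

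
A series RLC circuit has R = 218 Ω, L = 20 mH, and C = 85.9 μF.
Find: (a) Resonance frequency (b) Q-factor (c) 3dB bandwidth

Step 1 — Resonance: ω₀ = 1/√(LC) = 1/√(0.02·8.59e-05) = 762.9 rad/s.
Step 2 — f₀ = ω₀/(2π) = 121.4 Hz.
Step 3 — Series Q: Q = ω₀L/R = 762.9·0.02/218 = 0.06999.
Step 4 — Bandwidth: Δω = ω₀/Q = 1.09e+04 rad/s; BW = Δω/(2π) = 1735 Hz.

(a) f₀ = 121.4 Hz  (b) Q = 0.06999  (c) BW = 1735 Hz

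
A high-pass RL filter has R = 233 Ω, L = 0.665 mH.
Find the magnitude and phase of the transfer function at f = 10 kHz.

Step 1 — Angular frequency: ω = 2π·1e+04 = 6.283e+04 rad/s.
Step 2 — Transfer function: H(jω) = jωL/(R + jωL).
Step 3 — Numerator jωL = j·41.78; denominator R + jωL = 233 + j41.78.
Step 4 — H = 0.03116 + j0.1737.
Step 5 — Magnitude: |H| = 0.1765 (-15.1 dB); phase: φ = 79.8°.

|H| = 0.1765 (-15.1 dB), φ = 79.8°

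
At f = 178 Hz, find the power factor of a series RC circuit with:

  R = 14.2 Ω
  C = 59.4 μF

Step 1 — Angular frequency: ω = 2π·f = 2π·178 = 1118 rad/s.
Step 2 — Component impedances:
  R: Z = R = 14.2 Ω
  C: Z = 1/(jωC) = -j/(ω·C) = 0 - j15.05 Ω
Step 3 — Series combination: Z_total = R + C = 14.2 - j15.05 Ω = 20.69∠-46.7° Ω.
Step 4 — Power factor: PF = cos(φ) = Re(Z)/|Z| = 14.2/20.694 = 0.6862.
Step 5 — Type: Im(Z) = -15.05 ⇒ leading (phase φ = -46.7°).

PF = 0.6862 (leading, φ = -46.7°)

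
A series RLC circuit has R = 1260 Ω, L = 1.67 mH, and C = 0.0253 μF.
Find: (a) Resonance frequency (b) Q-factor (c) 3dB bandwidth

Step 1 — Resonance: ω₀ = 1/√(LC) = 1/√(0.00167·2.53e-08) = 1.538e+05 rad/s.
Step 2 — f₀ = ω₀/(2π) = 2.449e+04 Hz.
Step 3 — Series Q: Q = ω₀L/R = 1.538e+05·0.00167/1260 = 0.2039.
Step 4 — Bandwidth: Δω = ω₀/Q = 7.545e+05 rad/s; BW = Δω/(2π) = 1.201e+05 Hz.

(a) f₀ = 2.449e+04 Hz  (b) Q = 0.2039  (c) BW = 1.201e+05 Hz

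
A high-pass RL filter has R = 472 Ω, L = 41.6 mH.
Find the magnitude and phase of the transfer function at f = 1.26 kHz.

Step 1 — Angular frequency: ω = 2π·1260 = 7917 rad/s.
Step 2 — Transfer function: H(jω) = jωL/(R + jωL).
Step 3 — Numerator jωL = j·329.3; denominator R + jωL = 472 + j329.3.
Step 4 — H = 0.3274 + j0.4693.
Step 5 — Magnitude: |H| = 0.5722 (-4.8 dB); phase: φ = 55.1°.

|H| = 0.5722 (-4.8 dB), φ = 55.1°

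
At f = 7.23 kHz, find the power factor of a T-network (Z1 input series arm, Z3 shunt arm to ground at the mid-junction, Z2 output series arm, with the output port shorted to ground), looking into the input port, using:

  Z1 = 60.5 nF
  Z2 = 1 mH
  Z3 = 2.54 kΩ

Step 1 — Angular frequency: ω = 2π·f = 2π·7230 = 4.543e+04 rad/s.
Step 2 — Component impedances:
  Z1: Z = 1/(jωC) = -j/(ω·C) = 0 - j363.9 Ω
  Z2: Z = jωL = j·4.543e+04·0.001 = 0 + j45.43 Ω
  Z3: Z = R = 2540 Ω
Step 3 — With the output port shorted to ground, the output series arm Z2 runs from the junction to ground; the shunt arm Z3 also runs from the junction to ground. They appear in parallel: Z3 || Z2 = 0.8122 + j45.41 Ω.
Step 4 — Series with input arm Z1: Z_in = Z1 + (Z3 || Z2) = 0.8122 - j318.4 Ω = 318.4∠-89.9° Ω.
Step 5 — Power factor: PF = cos(φ) = Re(Z)/|Z| = 0.8122/318.4 = 0.002551.
Step 6 — Type: Im(Z) = -318.4 ⇒ leading (phase φ = -89.9°).

PF = 0.002551 (leading, φ = -89.9°)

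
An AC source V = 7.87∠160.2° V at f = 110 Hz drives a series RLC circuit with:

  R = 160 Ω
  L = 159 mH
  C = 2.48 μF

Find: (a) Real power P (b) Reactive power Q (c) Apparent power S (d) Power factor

Step 1 — Angular frequency: ω = 2π·f = 2π·110 = 691.2 rad/s.
Step 2 — Component impedances:
  R: Z = R = 160 Ω
  L: Z = jωL = j·691.2·0.159 = 0 + j109.9 Ω
  C: Z = 1/(jωC) = -j/(ω·C) = 0 - j583.4 Ω
Step 3 — Series combination: Z_total = R + L + C = 160 - j473.5 Ω = 499.8∠-71.3° Ω.
Step 4 — Source phasor: V = 7.87∠160.2° V = -7.405 + j2.666 V.
Step 5 — Current: I = V / Z = -0.009795 - j0.01233 A = 0.01575∠-128.5° A.
Step 6 — Complex power: S = V·I* = 0.03967 - j0.1174 VA.
Step 7 — Real power: P = Re(S) = 0.03967 W.
Step 8 — Reactive power: Q = Im(S) = -0.1174 VAR.
Step 9 — Apparent power: |S| = 0.1239 VA.
Step 10 — Power factor: PF = P/|S| = 0.3201 (leading).

(a) P = 0.03967 W  (b) Q = -0.1174 VAR  (c) S = 0.1239 VA  (d) PF = 0.3201 (leading)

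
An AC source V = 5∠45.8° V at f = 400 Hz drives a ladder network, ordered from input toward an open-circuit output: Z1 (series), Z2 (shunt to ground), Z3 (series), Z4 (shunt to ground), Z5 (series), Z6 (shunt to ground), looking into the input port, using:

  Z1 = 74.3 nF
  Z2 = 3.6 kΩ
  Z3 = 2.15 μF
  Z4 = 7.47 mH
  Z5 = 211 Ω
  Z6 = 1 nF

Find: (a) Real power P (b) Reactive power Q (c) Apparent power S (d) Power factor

Step 1 — Angular frequency: ω = 2π·f = 2π·400 = 2513 rad/s.
Step 2 — Component impedances:
  Z1: Z = 1/(jωC) = -j/(ω·C) = 0 - j5355 Ω
  Z2: Z = R = 3600 Ω
  Z3: Z = 1/(jωC) = -j/(ω·C) = 0 - j185.1 Ω
  Z4: Z = jωL = j·2513·0.00747 = 0 + j18.77 Ω
  Z5: Z = R = 211 Ω
  Z6: Z = 1/(jωC) = -j/(ω·C) = 0 - j3.979e+05 Ω
Step 3 — Ladder network (open output): work backward from the far end, alternating series and parallel combinations. Z_in = 7.665 - j5521 Ω = 5521∠-89.9° Ω.
Step 4 — Source phasor: V = 5∠45.8° V = 3.486 + j3.585 V.
Step 5 — Current: I = V / Z = -0.0006484 + j0.0006323 A = 0.0009056∠135.7° A.
Step 6 — Complex power: S = V·I* = 6.286e-06 - j0.004528 VA.
Step 7 — Real power: P = Re(S) = 6.286e-06 W.
Step 8 — Reactive power: Q = Im(S) = -0.004528 VAR.
Step 9 — Apparent power: |S| = 0.004528 VA.
Step 10 — Power factor: PF = P/|S| = 0.001388 (leading).

(a) P = 6.286e-06 W  (b) Q = -0.004528 VAR  (c) S = 0.004528 VA  (d) PF = 0.001388 (leading)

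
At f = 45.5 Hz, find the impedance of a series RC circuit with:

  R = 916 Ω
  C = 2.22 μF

Step 1 — Angular frequency: ω = 2π·f = 2π·45.5 = 285.9 rad/s.
Step 2 — Component impedances:
  R: Z = R = 916 Ω
  C: Z = 1/(jωC) = -j/(ω·C) = 0 - j1576 Ω
Step 3 — Series combination: Z_total = R + C = 916 - j1576 Ω = 1823∠-59.8° Ω.

Z = 916 - j1576 Ω = 1823∠-59.8° Ω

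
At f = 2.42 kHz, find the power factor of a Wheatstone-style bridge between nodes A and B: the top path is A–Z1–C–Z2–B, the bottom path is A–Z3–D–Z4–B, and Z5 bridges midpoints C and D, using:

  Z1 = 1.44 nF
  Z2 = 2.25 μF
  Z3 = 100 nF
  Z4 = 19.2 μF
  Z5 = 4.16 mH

Step 1 — Angular frequency: ω = 2π·f = 2π·2420 = 1.521e+04 rad/s.
Step 2 — Component impedances:
  Z1: Z = 1/(jωC) = -j/(ω·C) = 0 - j4.567e+04 Ω
  Z2: Z = 1/(jωC) = -j/(ω·C) = 0 - j29.23 Ω
  Z3: Z = 1/(jωC) = -j/(ω·C) = 0 - j657.7 Ω
  Z4: Z = 1/(jωC) = -j/(ω·C) = 0 - j3.425 Ω
  Z5: Z = jωL = j·1.521e+04·0.00416 = 0 + j63.25 Ω
Step 3 — Bridge requires nodal analysis (the Z5 bridge couples midpoints C and D, so the two paths cannot be reduced to a simple series/parallel combination). Setting node B to ground and injecting 1 A at node A, the 3-node admittance system at A, C, D solves to V_A = Z_AB = 0 - j651.9 Ω = 651.9∠-90.0° Ω.
Step 4 — Power factor: PF = cos(φ) = Re(Z)/|Z| = 0/651.9 = 0.
Step 5 — Type: Im(Z) = -651.9 ⇒ leading (phase φ = -90.0°).

PF = 0 (leading, φ = -90.0°)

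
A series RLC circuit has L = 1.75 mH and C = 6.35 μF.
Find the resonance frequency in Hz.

Step 1 — Resonance condition Im(Z)=0 gives ω₀ = 1/√(LC).
Step 2 — ω₀ = 1/√(0.00175·6.35e-06) = 9486 rad/s.
Step 3 — f₀ = ω₀/(2π) = 1510 Hz.

f₀ = 1510 Hz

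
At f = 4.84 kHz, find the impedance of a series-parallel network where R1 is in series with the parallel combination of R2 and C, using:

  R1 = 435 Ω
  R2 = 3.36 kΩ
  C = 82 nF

Step 1 — Angular frequency: ω = 2π·f = 2π·4840 = 3.041e+04 rad/s.
Step 2 — Component impedances:
  R1: Z = R = 435 Ω
  R2: Z = R = 3360 Ω
  C: Z = 1/(jωC) = -j/(ω·C) = 0 - j401 Ω
Step 3 — Parallel branch: R2 || C = 1/(1/R2 + 1/C) = 47.19 - j395.4 Ω.
Step 4 — Series with R1: Z_total = R1 + (R2 || C) = 482.2 - j395.4 Ω = 623.6∠-39.4° Ω.

Z = 482.2 - j395.4 Ω = 623.6∠-39.4° Ω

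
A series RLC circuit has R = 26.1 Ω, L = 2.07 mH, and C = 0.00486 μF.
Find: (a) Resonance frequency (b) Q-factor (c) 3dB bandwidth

Step 1 — Resonance: ω₀ = 1/√(LC) = 1/√(0.00207·4.86e-09) = 3.153e+05 rad/s.
Step 2 — f₀ = ω₀/(2π) = 5.018e+04 Hz.
Step 3 — Series Q: Q = ω₀L/R = 3.153e+05·0.00207/26.1 = 25.
Step 4 — Bandwidth: Δω = ω₀/Q = 1.261e+04 rad/s; BW = Δω/(2π) = 2007 Hz.

(a) f₀ = 5.018e+04 Hz  (b) Q = 25  (c) BW = 2007 Hz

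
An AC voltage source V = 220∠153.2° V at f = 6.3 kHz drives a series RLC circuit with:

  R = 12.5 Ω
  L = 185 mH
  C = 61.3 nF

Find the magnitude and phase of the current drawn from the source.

Step 1 — Angular frequency: ω = 2π·f = 2π·6300 = 3.958e+04 rad/s.
Step 2 — Component impedances:
  R: Z = R = 12.5 Ω
  L: Z = jωL = j·3.958e+04·0.185 = 0 + j7323 Ω
  C: Z = 1/(jωC) = -j/(ω·C) = 0 - j412.1 Ω
Step 3 — Series combination: Z_total = R + L + C = 12.5 + j6911 Ω = 6911∠89.9° Ω.
Step 4 — Source phasor: V = 220∠153.2° V = -196.4 + j99.19 V.
Step 5 — Ohm's law: I = V / Z_total = (-196.4 + j99.19) / (12.5 + j6911) = 0.0143 + j0.02844 A.
Step 6 — Convert to polar: |I| = 0.03183 A, ∠I = 63.3°.

I = 0.03183∠63.3° A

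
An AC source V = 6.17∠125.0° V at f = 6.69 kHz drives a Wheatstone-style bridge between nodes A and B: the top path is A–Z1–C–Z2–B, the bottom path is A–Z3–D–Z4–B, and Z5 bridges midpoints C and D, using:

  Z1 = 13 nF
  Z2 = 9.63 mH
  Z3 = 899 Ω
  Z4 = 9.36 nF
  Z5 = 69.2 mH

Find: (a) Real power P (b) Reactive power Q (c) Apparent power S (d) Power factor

Step 1 — Angular frequency: ω = 2π·f = 2π·6690 = 4.203e+04 rad/s.
Step 2 — Component impedances:
  Z1: Z = 1/(jωC) = -j/(ω·C) = 0 - j1830 Ω
  Z2: Z = jωL = j·4.203e+04·0.00963 = 0 + j404.8 Ω
  Z3: Z = R = 899 Ω
  Z4: Z = 1/(jωC) = -j/(ω·C) = 0 - j2542 Ω
  Z5: Z = jωL = j·4.203e+04·0.0692 = 0 + j2909 Ω
Step 3 — Bridge requires nodal analysis (the Z5 bridge couples midpoints C and D, so the two paths cannot be reduced to a simple series/parallel combination). Setting node B to ground and injecting 1 A at node A, the 3-node admittance system at A, C, D solves to V_A = Z_AB = 0.8473 - j1628 Ω = 1628∠-90.0° Ω.
Step 4 — Source phasor: V = 6.17∠125.0° V = -3.539 + j5.054 V.
Step 5 — Current: I = V / Z = -0.003105 - j0.002172 A = 0.00379∠-145.0° A.
Step 6 — Complex power: S = V·I* = 1.217e-05 - j0.02338 VA.
Step 7 — Real power: P = Re(S) = 1.217e-05 W.
Step 8 — Reactive power: Q = Im(S) = -0.02338 VAR.
Step 9 — Apparent power: |S| = 0.02338 VA.
Step 10 — Power factor: PF = P/|S| = 0.0005204 (leading).

(a) P = 1.217e-05 W  (b) Q = -0.02338 VAR  (c) S = 0.02338 VA  (d) PF = 0.0005204 (leading)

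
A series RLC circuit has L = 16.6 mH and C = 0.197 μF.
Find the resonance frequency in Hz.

Step 1 — Resonance condition Im(Z)=0 gives ω₀ = 1/√(LC).
Step 2 — ω₀ = 1/√(0.0166·1.97e-07) = 1.749e+04 rad/s.
Step 3 — f₀ = ω₀/(2π) = 2783 Hz.

f₀ = 2783 Hz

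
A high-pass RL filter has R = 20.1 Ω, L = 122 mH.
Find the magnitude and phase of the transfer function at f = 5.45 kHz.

Step 1 — Angular frequency: ω = 2π·5450 = 3.424e+04 rad/s.
Step 2 — Transfer function: H(jω) = jωL/(R + jωL).
Step 3 — Numerator jωL = j·4178; denominator R + jωL = 20.1 + j4178.
Step 4 — H = 1 + j0.004811.
Step 5 — Magnitude: |H| = 1 (-0.0 dB); phase: φ = 0.3°.

|H| = 1 (-0.0 dB), φ = 0.3°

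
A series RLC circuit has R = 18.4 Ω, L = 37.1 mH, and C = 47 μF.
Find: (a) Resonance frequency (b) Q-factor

Step 1 — Resonance condition Im(Z)=0 gives ω₀ = 1/√(LC).
Step 2 — ω₀ = 1/√(0.0371·4.7e-05) = 757.3 rad/s.
Step 3 — f₀ = ω₀/(2π) = 120.5 Hz.
Step 4 — Series Q: Q = ω₀L/R = 757.3·0.0371/18.4 = 1.527.

(a) f₀ = 120.5 Hz  (b) Q = 1.527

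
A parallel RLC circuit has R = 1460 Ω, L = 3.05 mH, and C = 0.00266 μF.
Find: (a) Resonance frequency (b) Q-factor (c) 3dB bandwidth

Step 1 — Resonance: ω₀ = 1/√(LC) = 1/√(0.00305·2.66e-09) = 3.511e+05 rad/s.
Step 2 — f₀ = ω₀/(2π) = 5.588e+04 Hz.
Step 3 — Parallel Q: Q = R/(ω₀L) = 1460/(3.511e+05·0.00305) = 1.363.
Step 4 — Bandwidth: Δω = ω₀/Q = 2.575e+05 rad/s; BW = Δω/(2π) = 4.098e+04 Hz.

(a) f₀ = 5.588e+04 Hz  (b) Q = 1.363  (c) BW = 4.098e+04 Hz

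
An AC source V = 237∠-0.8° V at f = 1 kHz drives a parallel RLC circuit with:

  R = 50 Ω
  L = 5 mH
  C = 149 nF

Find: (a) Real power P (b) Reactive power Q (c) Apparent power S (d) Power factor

Step 1 — Angular frequency: ω = 2π·f = 2π·1000 = 6283 rad/s.
Step 2 — Component impedances:
  R: Z = R = 50 Ω
  L: Z = jωL = j·6283·0.005 = 0 + j31.42 Ω
  C: Z = 1/(jωC) = -j/(ω·C) = 0 - j1068 Ω
Step 3 — Parallel combination: 1/Z_total = 1/R + 1/L + 1/C; Z_total = 14.77 + j22.81 Ω = 27.17∠57.1° Ω.
Step 4 — Source phasor: V = 237∠-0.8° V = 237 - j3.309 V.
Step 5 — Current: I = V / Z = 4.637 - j7.388 A = 8.722∠-57.9° A.
Step 6 — Complex power: S = V·I* = 1123 + j1735 VA.
Step 7 — Real power: P = Re(S) = 1123 W.
Step 8 — Reactive power: Q = Im(S) = 1735 VAR.
Step 9 — Apparent power: |S| = 2067 VA.
Step 10 — Power factor: PF = P/|S| = 0.5434 (lagging).

(a) P = 1123 W  (b) Q = 1735 VAR  (c) S = 2067 VA  (d) PF = 0.5434 (lagging)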